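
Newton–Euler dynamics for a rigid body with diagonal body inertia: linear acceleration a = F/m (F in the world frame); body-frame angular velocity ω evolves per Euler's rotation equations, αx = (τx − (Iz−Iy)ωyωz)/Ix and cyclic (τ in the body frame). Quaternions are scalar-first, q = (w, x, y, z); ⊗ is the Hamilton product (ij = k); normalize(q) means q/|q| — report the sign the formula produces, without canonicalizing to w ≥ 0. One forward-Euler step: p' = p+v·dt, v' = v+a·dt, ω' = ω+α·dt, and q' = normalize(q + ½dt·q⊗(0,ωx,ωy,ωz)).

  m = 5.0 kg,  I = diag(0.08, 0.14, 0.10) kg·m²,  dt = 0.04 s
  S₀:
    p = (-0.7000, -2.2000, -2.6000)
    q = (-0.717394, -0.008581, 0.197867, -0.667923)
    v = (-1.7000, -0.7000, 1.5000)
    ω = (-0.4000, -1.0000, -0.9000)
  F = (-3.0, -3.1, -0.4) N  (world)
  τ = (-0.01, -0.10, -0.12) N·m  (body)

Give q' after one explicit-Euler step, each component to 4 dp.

q' = (-0.7252, -0.0198, 0.2173, -0.6530)

2q̇ = q⊗(0,ω) = (-0.4066961, -0.5590457, 0.9768403, 0.7333824)
q' = normalize(q + ½dt·q⊗(0,ω)) = (-0.7252, -0.0198, 0.2173, -0.6530)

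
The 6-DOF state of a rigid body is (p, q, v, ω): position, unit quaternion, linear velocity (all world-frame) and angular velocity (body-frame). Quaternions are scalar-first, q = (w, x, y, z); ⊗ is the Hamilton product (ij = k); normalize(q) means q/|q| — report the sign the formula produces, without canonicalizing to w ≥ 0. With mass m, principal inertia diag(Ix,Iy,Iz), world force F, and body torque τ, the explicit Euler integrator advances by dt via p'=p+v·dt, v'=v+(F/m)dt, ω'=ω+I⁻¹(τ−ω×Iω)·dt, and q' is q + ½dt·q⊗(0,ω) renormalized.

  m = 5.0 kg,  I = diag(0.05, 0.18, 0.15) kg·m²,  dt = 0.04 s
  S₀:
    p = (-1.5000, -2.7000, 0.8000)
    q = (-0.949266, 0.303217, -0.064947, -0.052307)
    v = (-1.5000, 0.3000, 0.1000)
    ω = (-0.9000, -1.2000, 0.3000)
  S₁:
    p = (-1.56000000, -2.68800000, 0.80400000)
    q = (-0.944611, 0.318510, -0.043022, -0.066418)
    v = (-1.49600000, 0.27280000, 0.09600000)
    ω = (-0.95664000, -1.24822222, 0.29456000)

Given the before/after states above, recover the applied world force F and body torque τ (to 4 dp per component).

rate change Δω = (-0.05664000, -0.04822222, -0.00544000)
applied torque τ = (-0.0600, -0.1900, 0.1200)
v₁ − v₀ = (0.00400000, -0.02720000, -0.00400000)
applied force F = (0.5000, -3.4000, -0.5000)

F = (0.5000, -3.4000, -0.5000)
τ = (-0.0600, -0.1900, 0.1200)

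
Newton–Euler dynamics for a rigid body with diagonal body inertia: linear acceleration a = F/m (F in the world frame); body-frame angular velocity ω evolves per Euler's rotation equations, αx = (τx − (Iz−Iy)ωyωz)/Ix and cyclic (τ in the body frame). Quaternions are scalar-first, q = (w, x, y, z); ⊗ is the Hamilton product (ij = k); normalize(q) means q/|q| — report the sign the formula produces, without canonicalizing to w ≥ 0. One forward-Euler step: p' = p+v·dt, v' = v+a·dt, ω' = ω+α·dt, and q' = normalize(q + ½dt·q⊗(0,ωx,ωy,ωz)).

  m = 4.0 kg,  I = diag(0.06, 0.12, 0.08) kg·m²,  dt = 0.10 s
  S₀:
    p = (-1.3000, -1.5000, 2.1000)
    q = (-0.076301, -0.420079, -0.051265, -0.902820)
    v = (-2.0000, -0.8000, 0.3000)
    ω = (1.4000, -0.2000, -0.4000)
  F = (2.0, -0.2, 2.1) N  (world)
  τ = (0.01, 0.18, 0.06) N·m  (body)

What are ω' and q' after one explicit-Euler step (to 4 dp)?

(τ − ω×Iω)/I = (0.2200, 1.4067, 0.9600)
new body rate ω' = (1.4220, -0.0593, -0.3040)
q⊗(0,ω) = (0.2167296, -0.2668794, -1.4167194, 0.1863072)
updated quaternion q' = (-0.0653, -0.4323, -0.1218, -0.8911)

ω' = (1.4220, -0.0593, -0.3040)
q' = (-0.0653, -0.4323, -0.1218, -0.8911)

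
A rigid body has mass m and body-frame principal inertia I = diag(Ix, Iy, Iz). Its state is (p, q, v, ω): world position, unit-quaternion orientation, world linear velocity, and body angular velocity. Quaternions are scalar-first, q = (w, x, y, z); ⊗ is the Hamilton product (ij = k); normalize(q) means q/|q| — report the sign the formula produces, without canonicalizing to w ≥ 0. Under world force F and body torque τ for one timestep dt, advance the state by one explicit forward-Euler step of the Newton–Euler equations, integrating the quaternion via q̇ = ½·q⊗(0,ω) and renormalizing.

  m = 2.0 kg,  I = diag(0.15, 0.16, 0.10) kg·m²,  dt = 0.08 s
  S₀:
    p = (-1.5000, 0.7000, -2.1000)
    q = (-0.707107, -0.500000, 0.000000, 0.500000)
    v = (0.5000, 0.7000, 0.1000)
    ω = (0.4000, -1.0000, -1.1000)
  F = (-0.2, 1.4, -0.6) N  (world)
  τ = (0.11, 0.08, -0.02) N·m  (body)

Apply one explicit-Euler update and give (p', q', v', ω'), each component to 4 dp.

p + v·dt = (-1.4600, 0.7560, -2.0920)
new velocity v' = (0.4920, 0.7560, 0.0760)
(τ − ω×Iω)/I = (1.1733, 0.6375, -0.1600)
ω' = ω + α·dt = (0.4939, -0.9490, -1.1128)
q⊗(0,ω) = (0.7500000, 0.2171572, 0.3571070, 1.2778177)
q + ½dt·q⊗(0,ω), renormalized = (-0.6758, -0.4904, 0.0143, 0.5501)

p' = (-1.4600, 0.7560, -2.0920)
q' = (-0.6758, -0.4904, 0.0143, 0.5501)
v' = (0.4920, 0.7560, 0.0760)
ω' = (0.4939, -0.9490, -1.1128)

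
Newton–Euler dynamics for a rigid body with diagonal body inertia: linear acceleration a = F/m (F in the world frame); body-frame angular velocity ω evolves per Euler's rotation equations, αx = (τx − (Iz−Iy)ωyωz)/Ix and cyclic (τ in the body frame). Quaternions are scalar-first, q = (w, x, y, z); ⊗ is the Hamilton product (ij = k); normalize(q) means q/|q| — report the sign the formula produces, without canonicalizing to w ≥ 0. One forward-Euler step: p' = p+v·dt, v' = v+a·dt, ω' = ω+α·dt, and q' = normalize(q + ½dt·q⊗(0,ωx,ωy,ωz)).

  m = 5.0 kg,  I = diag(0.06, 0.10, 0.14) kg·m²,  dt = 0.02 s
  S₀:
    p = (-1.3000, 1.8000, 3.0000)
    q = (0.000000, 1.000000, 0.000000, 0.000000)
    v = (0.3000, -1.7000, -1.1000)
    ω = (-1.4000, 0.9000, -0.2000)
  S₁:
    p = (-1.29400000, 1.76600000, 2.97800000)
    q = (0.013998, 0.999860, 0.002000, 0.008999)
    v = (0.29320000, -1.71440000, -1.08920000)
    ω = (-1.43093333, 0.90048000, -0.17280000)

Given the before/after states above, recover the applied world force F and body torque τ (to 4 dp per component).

F = (-1.7000, -3.6000, 2.7000)
τ = (-0.1000, -0.0200, 0.1400)

rate change Δω = (-0.03093333, 0.00048000, 0.02720000)
gyro term ω₀×Iω₀ = (-0.0072, -0.0224, -0.0504)
applied torque τ = (-0.1000, -0.0200, 0.1400)
velocity change Δv = (-0.00680000, -0.01440000, 0.01080000)
m·(v₁−v₀)/dt = (-1.7000, -3.6000, 2.7000)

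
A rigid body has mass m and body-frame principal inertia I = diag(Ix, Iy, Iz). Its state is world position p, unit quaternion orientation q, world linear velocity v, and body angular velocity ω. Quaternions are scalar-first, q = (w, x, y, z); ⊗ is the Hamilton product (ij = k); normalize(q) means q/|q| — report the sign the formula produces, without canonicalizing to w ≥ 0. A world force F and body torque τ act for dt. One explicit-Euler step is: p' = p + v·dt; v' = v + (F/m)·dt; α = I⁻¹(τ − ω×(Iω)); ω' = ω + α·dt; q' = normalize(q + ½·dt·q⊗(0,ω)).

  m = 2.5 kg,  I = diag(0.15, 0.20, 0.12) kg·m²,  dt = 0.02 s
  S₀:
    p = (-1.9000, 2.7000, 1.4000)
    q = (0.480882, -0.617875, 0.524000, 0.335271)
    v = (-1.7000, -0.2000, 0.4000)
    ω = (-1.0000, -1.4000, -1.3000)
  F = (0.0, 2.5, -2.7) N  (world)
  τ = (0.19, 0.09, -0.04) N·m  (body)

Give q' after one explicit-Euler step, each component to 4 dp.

q' = (0.4863, -0.6247, 0.5058, 0.3428)

Hamilton product q⊗(0,ω) = (0.5515773, -0.6927026, -1.8117433, 0.7638784)
q + ½dt·q⊗(0,ω), renormalized = (0.4863, -0.6247, 0.5058, 0.3428)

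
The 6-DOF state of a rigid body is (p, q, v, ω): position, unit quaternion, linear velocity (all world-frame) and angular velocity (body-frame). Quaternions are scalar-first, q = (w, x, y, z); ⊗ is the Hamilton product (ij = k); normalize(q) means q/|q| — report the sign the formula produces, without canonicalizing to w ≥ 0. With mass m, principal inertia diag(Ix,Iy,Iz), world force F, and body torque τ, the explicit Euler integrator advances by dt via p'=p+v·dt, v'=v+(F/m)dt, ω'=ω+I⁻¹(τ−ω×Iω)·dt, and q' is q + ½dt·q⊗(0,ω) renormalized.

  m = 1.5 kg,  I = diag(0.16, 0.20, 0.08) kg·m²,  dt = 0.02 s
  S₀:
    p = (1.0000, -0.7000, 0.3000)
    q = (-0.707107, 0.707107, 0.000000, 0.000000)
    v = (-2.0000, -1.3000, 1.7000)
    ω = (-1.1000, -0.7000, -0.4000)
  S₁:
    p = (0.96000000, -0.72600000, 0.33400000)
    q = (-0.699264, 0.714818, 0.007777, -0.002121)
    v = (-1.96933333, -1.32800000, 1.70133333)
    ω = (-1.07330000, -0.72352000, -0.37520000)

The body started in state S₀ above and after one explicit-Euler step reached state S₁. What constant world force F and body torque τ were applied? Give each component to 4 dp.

Δω = ω₁−ω₀ = (0.02670000, -0.02352000, 0.02480000)
applied torque τ = (0.1800, -0.2000, 0.1300)
velocity change Δv = (0.03066667, -0.02800000, 0.00133333)
applied force F = (2.3000, -2.1000, 0.1000)

F = (2.3000, -2.1000, 0.1000)
τ = (0.1800, -0.2000, 0.1300)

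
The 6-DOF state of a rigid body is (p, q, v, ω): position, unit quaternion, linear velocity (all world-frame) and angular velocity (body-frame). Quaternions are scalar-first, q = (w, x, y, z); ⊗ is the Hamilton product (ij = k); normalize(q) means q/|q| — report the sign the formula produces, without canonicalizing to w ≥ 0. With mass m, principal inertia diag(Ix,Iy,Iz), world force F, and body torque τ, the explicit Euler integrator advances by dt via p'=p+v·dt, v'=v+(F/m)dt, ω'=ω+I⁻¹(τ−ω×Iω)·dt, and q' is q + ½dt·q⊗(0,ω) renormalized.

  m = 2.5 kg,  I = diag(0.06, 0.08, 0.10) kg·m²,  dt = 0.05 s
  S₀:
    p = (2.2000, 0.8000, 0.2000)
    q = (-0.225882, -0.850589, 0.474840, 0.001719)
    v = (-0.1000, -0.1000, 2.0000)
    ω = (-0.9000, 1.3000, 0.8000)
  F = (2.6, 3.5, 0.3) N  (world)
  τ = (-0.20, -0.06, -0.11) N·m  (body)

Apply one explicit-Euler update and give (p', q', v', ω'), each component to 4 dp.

p' = (2.1950, 0.7950, 0.3000)
q' = (-0.2602, -0.8352, 0.4840, -0.0197)
v' = (-0.0480, -0.0300, 2.0060)
ω' = (-1.0840, 1.2445, 0.7567)

p + v·dt = (2.1950, 0.7950, 0.3000)
v' = v + a·dt = (-0.0480, -0.0300, 2.0060)
gyro term ω×Iω = (0.0208, 0.0288, -0.0234)
(τ − ω×Iω)/I = (-3.6800, -1.1100, -0.8660)
ω + α·dt = (-1.0840, 1.2445, 0.7567)
Hamilton product q⊗(0,ω) = (-1.3841973, 0.5809311, 0.3852775, -0.8591153)
q + ½dt·q⊗(0,ω), renormalized = (-0.2602, -0.8352, 0.4840, -0.0197)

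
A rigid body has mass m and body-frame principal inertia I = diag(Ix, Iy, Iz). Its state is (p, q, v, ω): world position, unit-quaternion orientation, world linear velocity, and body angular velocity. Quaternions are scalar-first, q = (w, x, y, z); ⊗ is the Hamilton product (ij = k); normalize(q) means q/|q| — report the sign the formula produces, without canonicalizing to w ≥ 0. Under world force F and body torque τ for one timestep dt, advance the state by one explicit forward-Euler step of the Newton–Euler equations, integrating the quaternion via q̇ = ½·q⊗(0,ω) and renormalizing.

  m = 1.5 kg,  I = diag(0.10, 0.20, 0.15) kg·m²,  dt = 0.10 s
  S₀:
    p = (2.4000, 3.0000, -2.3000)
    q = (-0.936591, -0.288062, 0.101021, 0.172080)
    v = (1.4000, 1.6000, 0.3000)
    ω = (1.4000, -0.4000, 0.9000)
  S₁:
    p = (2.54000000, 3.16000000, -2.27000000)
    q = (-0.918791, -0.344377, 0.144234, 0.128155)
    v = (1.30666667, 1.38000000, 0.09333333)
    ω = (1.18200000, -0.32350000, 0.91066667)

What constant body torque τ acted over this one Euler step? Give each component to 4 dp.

rate change Δω = (-0.21800000, 0.07650000, 0.01066667)
I·α + gyro = (-0.2000, 0.0900, -0.0400)

τ = (-0.2000, 0.0900, -0.0400)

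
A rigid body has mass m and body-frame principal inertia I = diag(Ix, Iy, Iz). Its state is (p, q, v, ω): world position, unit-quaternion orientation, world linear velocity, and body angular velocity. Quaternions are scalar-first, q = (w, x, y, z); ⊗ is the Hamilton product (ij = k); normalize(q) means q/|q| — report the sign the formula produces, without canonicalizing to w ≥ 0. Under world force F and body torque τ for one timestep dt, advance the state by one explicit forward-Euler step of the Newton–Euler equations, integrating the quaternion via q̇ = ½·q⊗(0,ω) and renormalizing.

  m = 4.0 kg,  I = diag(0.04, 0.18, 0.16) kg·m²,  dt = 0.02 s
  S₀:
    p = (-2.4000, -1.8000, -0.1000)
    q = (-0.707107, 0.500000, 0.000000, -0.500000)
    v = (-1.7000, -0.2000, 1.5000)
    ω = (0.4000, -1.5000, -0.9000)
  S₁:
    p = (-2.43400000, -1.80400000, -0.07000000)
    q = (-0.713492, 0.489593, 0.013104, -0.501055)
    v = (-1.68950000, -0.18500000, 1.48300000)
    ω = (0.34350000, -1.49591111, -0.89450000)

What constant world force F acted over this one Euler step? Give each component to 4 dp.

velocity change Δv = (0.01050000, 0.01500000, -0.01700000)
applied force F = (2.1000, 3.0000, -3.4000)

F = (2.1000, 3.0000, -3.4000)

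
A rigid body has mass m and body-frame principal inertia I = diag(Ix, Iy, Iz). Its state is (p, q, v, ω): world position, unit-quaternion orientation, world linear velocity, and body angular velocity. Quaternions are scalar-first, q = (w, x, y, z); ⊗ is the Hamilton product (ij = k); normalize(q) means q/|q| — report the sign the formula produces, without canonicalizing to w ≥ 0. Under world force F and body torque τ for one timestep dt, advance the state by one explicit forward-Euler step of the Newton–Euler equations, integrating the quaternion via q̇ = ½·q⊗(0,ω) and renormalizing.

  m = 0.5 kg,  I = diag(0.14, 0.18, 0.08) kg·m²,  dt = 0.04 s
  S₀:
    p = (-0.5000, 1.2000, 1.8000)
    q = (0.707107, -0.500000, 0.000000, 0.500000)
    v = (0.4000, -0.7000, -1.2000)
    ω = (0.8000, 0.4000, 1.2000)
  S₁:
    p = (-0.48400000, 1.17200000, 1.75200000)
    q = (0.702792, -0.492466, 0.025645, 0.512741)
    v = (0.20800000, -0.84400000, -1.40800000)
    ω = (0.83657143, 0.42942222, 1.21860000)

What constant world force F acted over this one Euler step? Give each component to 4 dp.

F = (-2.4000, -1.8000, -2.6000)

velocity change Δv = (-0.19200000, -0.14400000, -0.20800000)
m·(v₁−v₀)/dt = (-2.4000, -1.8000, -2.6000)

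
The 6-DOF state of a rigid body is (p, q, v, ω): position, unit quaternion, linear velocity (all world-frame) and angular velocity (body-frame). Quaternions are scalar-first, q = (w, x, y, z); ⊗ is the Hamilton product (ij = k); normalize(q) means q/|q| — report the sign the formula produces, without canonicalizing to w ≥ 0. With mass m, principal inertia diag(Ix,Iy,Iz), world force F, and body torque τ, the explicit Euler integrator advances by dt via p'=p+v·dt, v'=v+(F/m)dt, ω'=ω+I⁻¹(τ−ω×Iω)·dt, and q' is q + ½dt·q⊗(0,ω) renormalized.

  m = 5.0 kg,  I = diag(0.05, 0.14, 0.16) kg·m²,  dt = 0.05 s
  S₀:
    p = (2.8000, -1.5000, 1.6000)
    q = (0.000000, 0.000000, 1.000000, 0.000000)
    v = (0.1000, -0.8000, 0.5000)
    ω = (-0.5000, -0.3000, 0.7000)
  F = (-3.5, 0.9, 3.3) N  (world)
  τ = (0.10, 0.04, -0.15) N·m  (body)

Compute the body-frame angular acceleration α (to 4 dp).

ω×(Iω) gyroscopic = (-0.0042, 0.0385, 0.0135)
angular accel α = (2.0840, 0.0107, -1.0219)

α = (2.0840, 0.0107, -1.0219)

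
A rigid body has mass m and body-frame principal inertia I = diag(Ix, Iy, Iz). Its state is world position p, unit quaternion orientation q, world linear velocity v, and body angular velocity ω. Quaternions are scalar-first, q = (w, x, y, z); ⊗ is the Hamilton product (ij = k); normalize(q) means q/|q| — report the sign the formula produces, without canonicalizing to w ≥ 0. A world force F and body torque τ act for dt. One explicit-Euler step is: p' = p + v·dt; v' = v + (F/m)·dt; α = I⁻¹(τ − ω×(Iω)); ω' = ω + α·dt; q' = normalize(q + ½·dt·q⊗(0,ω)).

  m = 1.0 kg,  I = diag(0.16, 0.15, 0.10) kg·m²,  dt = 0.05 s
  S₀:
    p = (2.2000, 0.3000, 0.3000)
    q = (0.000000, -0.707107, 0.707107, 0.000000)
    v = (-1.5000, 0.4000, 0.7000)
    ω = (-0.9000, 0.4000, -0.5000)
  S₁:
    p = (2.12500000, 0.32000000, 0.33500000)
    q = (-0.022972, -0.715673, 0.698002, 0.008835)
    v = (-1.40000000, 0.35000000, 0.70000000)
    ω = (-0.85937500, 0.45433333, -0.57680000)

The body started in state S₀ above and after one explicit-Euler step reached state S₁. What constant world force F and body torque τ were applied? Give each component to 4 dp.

F = (2.0000, -1.0000, 0.0000)
τ = (0.1400, 0.1900, -0.1500)

rate change Δω = (0.04062500, 0.05433333, -0.07680000)
τ = I·(Δω/dt) + ω₀×(Iω₀) = (0.1400, 0.1900, -0.1500)
Δv = v₁−v₀ = (0.10000000, -0.05000000, 0.00000000)
F = m·Δv/dt = (2.0000, -1.0000, 0.0000)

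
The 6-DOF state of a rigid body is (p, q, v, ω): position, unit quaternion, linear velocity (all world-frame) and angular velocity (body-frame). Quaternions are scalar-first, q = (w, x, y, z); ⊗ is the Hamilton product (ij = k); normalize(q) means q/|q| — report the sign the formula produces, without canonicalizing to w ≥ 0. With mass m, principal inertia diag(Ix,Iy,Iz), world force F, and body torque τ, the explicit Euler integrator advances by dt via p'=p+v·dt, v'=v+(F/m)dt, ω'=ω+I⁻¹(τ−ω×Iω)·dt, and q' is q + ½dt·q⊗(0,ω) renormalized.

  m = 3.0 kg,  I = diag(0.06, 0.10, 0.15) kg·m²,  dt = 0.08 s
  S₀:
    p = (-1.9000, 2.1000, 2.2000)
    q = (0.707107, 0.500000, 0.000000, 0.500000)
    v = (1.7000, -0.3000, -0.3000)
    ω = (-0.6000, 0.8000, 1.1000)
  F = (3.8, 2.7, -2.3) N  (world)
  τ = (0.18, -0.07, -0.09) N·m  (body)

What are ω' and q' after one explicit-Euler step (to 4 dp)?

ω' = (-0.4187, 0.6965, 1.0622)
q' = (0.6959, 0.4662, -0.0114, 0.5461)

precession coupling ω×(Iω) = (0.0440, 0.0594, -0.0192)
(τ − ω×Iω)/I = (2.2667, -1.2940, -0.4720)
ω + α·dt = (-0.4187, 0.6965, 1.0622)
q⊗(0,ω) = (-0.2500000, -0.8242642, -0.2843144, 1.1778177)
updated quaternion q' = (0.6959, 0.4662, -0.0114, 0.5461)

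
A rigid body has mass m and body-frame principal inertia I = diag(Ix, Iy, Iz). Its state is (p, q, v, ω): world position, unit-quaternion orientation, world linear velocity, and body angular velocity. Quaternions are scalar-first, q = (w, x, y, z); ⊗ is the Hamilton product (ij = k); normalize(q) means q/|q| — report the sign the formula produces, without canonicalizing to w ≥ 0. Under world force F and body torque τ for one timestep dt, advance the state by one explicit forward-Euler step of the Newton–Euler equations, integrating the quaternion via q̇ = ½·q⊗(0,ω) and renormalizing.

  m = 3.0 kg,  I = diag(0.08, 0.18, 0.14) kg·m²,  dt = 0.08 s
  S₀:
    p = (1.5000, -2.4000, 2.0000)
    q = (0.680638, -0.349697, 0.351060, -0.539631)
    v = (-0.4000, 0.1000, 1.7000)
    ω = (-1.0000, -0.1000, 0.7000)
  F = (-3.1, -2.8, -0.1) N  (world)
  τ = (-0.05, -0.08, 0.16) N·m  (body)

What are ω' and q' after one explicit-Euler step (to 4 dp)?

ω×(Iω) gyroscopic = (0.0028, 0.0420, 0.0100)
(τ − ω×Iω)/I = (-0.6600, -0.6778, 1.0714)
ω' = ω + α·dt = (-1.0528, -0.1542, 0.7857)
Hamilton product q⊗(0,ω) = (0.0631507, -0.4888591, 0.7163551, 0.8624763)
updated quaternion q' = (0.6823, -0.3688, 0.3793, -0.5045)

ω' = (-1.0528, -0.1542, 0.7857)
q' = (0.6823, -0.3688, 0.3793, -0.5045)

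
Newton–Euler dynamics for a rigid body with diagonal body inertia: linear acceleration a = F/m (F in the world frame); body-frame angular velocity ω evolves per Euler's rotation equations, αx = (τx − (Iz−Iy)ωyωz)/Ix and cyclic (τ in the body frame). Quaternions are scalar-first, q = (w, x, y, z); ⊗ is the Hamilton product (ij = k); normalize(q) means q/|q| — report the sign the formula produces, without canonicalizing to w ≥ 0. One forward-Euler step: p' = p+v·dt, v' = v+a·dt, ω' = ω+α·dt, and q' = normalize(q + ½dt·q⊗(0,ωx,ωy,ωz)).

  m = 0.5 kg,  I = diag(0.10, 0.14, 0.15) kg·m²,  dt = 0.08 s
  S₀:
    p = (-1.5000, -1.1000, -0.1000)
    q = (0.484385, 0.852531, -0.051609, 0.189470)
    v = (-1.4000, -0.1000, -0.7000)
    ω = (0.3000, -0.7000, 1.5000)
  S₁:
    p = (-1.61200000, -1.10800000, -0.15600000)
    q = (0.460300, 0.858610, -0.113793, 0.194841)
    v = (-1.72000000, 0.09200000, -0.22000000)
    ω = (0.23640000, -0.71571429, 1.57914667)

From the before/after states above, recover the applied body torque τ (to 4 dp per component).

rate change Δω = (-0.06360000, -0.01571429, 0.07914667)
ω₀×(Iω₀) = (-0.0105, -0.0225, -0.0084)
I·α + gyro = (-0.0900, -0.0500, 0.1400)

τ = (-0.0900, -0.0500, 0.1400)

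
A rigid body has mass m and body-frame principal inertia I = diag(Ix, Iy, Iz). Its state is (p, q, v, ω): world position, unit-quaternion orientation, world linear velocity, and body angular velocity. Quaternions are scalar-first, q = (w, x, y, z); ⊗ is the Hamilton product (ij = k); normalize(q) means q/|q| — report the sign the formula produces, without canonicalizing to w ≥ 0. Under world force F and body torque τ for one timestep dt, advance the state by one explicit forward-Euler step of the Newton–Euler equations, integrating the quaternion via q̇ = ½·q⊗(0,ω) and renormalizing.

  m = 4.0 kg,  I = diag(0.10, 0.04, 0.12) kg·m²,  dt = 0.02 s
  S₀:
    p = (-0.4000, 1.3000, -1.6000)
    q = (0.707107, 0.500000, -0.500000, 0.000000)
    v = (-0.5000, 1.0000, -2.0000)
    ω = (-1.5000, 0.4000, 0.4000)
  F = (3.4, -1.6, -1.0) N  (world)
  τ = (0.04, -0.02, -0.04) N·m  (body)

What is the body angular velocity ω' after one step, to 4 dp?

ω' = (-1.4946, 0.3840, 0.3873)

precession coupling ω×(Iω) = (0.0128, 0.0120, 0.0360)
angular accel α = (0.2720, -0.8000, -0.6333)
ω' = ω + α·dt = (-1.4946, 0.3840, 0.3873)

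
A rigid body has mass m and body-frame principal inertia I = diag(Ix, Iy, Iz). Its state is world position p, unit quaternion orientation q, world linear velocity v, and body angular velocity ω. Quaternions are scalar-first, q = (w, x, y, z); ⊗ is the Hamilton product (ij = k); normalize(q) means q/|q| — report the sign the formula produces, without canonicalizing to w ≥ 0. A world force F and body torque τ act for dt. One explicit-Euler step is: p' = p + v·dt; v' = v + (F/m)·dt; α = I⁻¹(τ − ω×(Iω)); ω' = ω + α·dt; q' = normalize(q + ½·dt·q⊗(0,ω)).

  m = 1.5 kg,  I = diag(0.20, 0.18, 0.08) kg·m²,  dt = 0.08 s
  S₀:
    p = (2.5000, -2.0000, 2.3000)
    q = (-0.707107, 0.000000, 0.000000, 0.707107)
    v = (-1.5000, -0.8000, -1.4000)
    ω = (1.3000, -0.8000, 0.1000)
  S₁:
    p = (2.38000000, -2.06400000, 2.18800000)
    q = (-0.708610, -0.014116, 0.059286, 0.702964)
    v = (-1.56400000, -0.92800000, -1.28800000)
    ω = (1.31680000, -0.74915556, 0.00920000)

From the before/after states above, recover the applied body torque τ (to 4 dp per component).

τ = (0.0500, 0.1300, -0.0700)

rate change Δω = (0.01680000, 0.05084444, -0.09080000)
τ = I·(Δω/dt) + ω₀×(Iω₀) = (0.0500, 0.1300, -0.0700)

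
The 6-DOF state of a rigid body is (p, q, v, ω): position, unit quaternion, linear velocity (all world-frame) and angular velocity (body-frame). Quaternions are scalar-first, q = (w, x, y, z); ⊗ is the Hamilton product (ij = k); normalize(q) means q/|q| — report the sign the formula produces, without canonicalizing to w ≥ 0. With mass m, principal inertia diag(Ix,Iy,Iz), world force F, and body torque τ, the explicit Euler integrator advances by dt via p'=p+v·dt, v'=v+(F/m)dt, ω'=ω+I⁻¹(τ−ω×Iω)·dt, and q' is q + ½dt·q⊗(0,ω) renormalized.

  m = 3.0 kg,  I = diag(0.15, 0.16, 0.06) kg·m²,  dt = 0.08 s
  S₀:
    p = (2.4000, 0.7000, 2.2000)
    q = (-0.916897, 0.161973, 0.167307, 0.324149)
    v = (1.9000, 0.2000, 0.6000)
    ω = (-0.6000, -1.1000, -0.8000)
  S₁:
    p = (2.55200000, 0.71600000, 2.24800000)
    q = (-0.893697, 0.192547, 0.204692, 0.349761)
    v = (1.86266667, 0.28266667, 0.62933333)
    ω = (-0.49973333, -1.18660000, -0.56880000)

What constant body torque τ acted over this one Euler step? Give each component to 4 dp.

ω₁ − ω₀ = (0.10026667, -0.08660000, 0.23120000)
applied torque τ = (0.1000, -0.1300, 0.1800)

τ = (0.1000, -0.1300, 0.1800)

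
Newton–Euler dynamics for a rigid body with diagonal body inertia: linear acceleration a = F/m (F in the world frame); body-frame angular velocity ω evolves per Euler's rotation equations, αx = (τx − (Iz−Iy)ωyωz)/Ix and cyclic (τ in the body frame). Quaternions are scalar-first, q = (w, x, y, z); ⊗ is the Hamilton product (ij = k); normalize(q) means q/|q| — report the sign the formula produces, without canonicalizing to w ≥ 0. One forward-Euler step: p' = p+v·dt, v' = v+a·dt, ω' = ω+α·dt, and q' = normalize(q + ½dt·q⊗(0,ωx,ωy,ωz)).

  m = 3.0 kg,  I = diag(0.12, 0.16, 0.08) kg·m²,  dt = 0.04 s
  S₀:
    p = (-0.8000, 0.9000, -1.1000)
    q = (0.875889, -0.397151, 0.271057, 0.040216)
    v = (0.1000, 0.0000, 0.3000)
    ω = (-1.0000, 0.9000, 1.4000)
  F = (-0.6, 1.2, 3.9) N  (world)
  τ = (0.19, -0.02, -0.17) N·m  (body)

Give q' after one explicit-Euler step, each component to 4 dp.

2q̇ = q⊗(0,ω) = (-0.6974047, -0.5326036, 1.3040955, 1.1398657)
q' = normalize(q + ½dt·q⊗(0,ω)) = (0.8613, -0.4075, 0.2969, 0.0630)

q' = (0.8613, -0.4075, 0.2969, 0.0630)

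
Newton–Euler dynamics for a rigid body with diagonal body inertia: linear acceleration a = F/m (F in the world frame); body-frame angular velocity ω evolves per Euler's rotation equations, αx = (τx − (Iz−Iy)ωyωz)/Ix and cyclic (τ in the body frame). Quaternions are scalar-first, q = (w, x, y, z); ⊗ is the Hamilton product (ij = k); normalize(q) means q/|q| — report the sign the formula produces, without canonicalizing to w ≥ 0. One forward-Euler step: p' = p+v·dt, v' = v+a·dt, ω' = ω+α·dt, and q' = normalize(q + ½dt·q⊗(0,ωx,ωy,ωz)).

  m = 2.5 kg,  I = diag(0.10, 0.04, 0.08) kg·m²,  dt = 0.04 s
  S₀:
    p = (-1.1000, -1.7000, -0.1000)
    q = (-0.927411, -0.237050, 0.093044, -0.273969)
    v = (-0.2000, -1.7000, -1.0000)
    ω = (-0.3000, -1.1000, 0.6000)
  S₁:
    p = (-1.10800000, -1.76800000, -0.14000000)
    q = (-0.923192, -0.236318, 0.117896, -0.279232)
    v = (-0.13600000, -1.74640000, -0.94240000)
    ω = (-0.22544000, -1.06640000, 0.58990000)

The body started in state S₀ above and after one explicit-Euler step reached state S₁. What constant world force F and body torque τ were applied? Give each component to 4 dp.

F = (4.0000, -2.9000, 3.6000)
τ = (0.1600, 0.0300, -0.0400)

Δv = v₁−v₀ = (0.06400000, -0.04640000, 0.05760000)
F = m·Δv/dt = (4.0000, -2.9000, 3.6000)
ω₁ − ω₀ = (0.07456000, 0.03360000, -0.01010000)
τ = I·(Δω/dt) + ω₀×(Iω₀) = (0.1600, 0.0300, -0.0400)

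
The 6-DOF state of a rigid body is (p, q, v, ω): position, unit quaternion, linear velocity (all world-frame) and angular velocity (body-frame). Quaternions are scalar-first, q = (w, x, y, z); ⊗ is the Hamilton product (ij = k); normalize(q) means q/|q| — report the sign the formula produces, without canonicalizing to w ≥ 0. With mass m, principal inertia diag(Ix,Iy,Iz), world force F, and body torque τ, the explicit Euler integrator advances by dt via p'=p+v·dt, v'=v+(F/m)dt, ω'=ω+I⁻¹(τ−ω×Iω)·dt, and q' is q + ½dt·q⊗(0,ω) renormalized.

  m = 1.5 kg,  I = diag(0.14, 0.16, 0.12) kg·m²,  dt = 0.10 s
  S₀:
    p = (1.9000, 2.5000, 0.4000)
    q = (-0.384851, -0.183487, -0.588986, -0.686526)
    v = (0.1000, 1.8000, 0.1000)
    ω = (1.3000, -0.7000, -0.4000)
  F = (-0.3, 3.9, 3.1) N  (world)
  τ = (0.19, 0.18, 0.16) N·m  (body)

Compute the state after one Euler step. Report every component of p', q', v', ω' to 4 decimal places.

p' = (1.9100, 2.6800, 0.4100)
q' = (-0.4061, -0.2201, -0.6220, -0.6323)
v' = (0.0800, 2.0600, 0.3067)
ω' = (1.4437, -0.5810, -0.2515)

p + v·dt = (1.9100, 2.6800, 0.4100)
v + (F/m)dt = (0.0800, 2.0600, 0.3067)
precession coupling ω×(Iω) = (-0.0112, -0.0104, -0.0182)
(τ − ω×Iω)/I = (1.4371, 1.1900, 1.4850)
new body rate ω' = (1.4437, -0.5810, -0.2515)
q⊗(0,ω) = (-0.4483675, -0.7452801, -0.6964829, 1.0480631)
q' = normalize(q + ½dt·q⊗(0,ω)) = (-0.4061, -0.2201, -0.6220, -0.6323)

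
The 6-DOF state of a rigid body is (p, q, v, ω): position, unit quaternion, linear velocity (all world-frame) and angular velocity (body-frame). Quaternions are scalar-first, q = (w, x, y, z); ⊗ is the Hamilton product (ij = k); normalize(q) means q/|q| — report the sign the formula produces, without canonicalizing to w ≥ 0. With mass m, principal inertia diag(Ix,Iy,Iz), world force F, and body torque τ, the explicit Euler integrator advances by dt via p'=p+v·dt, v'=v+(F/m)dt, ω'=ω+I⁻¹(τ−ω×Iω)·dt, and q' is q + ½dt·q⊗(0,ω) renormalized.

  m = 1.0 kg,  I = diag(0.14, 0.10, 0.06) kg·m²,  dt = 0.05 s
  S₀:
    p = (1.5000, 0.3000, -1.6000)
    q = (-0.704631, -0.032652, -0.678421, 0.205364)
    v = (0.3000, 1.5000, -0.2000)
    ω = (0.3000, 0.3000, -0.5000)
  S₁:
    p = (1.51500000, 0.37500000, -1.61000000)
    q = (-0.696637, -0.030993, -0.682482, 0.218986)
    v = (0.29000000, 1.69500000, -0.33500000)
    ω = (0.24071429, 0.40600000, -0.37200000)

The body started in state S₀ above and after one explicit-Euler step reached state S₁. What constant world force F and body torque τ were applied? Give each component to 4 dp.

F = (-0.2000, 3.9000, -2.7000)
τ = (-0.1600, 0.2000, 0.1500)

Δv = v₁−v₀ = (-0.01000000, 0.19500000, -0.13500000)
F = m·Δv/dt = (-0.2000, 3.9000, -2.7000)
ω₁ − ω₀ = (-0.05928571, 0.10600000, 0.12800000)
ω₀×(Iω₀) = (0.0060, -0.0120, -0.0036)
I·α + gyro = (-0.1600, 0.2000, 0.1500)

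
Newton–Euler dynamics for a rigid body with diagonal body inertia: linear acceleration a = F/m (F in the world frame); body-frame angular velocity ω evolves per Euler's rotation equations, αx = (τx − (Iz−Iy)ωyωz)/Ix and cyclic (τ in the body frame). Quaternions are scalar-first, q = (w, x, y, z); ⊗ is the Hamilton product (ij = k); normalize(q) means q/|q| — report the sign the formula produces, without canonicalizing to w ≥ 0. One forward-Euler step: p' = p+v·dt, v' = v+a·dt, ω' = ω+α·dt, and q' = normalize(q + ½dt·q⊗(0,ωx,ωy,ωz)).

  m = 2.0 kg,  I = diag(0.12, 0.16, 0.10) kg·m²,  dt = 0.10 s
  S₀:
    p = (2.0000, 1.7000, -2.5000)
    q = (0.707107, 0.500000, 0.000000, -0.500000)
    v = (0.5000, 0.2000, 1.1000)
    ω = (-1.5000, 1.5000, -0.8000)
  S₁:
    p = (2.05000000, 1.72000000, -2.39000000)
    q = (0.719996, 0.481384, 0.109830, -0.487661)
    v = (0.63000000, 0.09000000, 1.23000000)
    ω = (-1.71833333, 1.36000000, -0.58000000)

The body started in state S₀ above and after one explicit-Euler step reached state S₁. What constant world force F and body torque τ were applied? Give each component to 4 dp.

Δv = v₁−v₀ = (0.13000000, -0.11000000, 0.13000000)
applied force F = (2.6000, -2.2000, 2.6000)
rate change Δω = (-0.21833333, -0.14000000, 0.22000000)
gyro term ω₀×Iω₀ = (0.0720, 0.0240, -0.0900)
I·α + gyro = (-0.1900, -0.2000, 0.1300)

F = (2.6000, -2.2000, 2.6000)
τ = (-0.1900, -0.2000, 0.1300)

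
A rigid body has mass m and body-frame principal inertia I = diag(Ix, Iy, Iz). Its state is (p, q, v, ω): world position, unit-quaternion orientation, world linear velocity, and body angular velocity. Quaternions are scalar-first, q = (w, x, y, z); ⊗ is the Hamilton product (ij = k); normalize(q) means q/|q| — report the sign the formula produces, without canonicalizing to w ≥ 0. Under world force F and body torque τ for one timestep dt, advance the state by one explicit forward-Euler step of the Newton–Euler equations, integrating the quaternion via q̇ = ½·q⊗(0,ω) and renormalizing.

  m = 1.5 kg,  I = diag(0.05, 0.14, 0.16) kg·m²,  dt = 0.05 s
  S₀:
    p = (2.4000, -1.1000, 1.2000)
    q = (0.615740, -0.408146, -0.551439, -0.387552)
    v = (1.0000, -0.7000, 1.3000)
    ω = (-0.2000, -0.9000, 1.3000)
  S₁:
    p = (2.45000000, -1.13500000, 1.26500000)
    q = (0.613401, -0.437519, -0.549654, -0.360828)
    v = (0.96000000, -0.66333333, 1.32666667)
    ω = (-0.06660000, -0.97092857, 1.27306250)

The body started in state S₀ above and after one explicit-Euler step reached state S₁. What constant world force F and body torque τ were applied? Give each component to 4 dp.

v₁ − v₀ = (-0.04000000, 0.03666667, 0.02666667)
applied force F = (-1.2000, 1.1000, 0.8000)
ω₁ − ω₀ = (0.13340000, -0.07092857, -0.02693750)
ω₀×(Iω₀) = (-0.0234, 0.0286, 0.0162)
I·α + gyro = (0.1100, -0.1700, -0.0700)

F = (-1.2000, 1.1000, 0.8000)
τ = (0.1100, -0.1700, -0.0700)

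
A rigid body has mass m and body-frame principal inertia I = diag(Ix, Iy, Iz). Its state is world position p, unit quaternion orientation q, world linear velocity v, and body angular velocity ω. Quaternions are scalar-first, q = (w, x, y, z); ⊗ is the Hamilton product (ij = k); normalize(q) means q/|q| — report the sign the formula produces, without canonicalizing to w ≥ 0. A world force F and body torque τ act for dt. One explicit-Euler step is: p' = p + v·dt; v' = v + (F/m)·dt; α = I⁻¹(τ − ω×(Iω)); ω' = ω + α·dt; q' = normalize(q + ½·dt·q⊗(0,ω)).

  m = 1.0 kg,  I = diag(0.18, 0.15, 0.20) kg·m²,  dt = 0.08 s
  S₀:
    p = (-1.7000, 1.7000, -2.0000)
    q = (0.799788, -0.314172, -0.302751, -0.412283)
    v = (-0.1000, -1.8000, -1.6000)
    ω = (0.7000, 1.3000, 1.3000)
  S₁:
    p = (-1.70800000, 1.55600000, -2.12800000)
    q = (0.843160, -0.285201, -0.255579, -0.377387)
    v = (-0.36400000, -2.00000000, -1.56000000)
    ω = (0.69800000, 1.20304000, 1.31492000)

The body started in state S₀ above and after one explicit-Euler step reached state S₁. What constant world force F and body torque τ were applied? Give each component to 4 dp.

F = (-3.3000, -2.5000, 0.5000)
τ = (0.0800, -0.2000, 0.0100)

v₁ − v₀ = (-0.26400000, -0.20000000, 0.04000000)
F = m·Δv/dt = (-3.3000, -2.5000, 0.5000)
ω₁ − ω₀ = (-0.00200000, -0.09696000, 0.01492000)
precession coupling = (0.0845, -0.0182, -0.0273)
applied torque τ = (0.0800, -0.2000, 0.0100)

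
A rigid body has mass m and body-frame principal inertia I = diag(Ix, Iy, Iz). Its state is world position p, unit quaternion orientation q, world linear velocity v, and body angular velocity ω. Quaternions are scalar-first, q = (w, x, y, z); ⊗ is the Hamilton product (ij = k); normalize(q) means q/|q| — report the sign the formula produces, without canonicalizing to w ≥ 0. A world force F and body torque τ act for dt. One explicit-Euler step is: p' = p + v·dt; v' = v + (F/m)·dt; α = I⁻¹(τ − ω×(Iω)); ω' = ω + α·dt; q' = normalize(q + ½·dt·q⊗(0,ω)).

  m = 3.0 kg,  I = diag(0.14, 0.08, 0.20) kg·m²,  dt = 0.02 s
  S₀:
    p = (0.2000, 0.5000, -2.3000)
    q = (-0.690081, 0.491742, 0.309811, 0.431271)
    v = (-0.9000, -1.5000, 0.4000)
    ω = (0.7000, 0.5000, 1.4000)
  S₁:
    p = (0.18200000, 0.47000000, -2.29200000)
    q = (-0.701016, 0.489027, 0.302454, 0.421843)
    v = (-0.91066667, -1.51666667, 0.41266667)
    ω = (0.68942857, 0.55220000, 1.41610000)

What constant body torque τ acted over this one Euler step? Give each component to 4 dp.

τ = (0.0100, 0.1500, 0.1400)

Δω = ω₁−ω₀ = (-0.01057143, 0.05220000, 0.01610000)
gyro term ω₀×Iω₀ = (0.0840, -0.0588, -0.0210)
τ = I·(Δω/dt) + ω₀×(Iω₀) = (0.0100, 0.1500, 0.1400)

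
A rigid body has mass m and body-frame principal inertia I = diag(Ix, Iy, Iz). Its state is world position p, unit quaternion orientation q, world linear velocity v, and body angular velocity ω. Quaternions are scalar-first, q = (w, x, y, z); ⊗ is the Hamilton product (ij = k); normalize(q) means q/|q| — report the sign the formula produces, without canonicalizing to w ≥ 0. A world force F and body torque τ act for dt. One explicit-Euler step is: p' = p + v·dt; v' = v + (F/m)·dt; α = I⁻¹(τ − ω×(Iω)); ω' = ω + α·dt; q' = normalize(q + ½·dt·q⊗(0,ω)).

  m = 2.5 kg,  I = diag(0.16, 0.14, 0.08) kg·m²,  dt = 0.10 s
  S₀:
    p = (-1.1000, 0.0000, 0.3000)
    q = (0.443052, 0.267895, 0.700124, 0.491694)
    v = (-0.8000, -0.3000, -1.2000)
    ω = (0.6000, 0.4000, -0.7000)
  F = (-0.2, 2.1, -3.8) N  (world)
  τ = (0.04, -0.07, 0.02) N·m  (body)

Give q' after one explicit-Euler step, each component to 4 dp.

Hamilton product q⊗(0,ω) = (-0.0966008, -0.4209332, 0.6597637, -0.6230528)
q + ½dt·q⊗(0,ω), renormalized = (0.4377, 0.2465, 0.7322, 0.4600)

q' = (0.4377, 0.2465, 0.7322, 0.4600)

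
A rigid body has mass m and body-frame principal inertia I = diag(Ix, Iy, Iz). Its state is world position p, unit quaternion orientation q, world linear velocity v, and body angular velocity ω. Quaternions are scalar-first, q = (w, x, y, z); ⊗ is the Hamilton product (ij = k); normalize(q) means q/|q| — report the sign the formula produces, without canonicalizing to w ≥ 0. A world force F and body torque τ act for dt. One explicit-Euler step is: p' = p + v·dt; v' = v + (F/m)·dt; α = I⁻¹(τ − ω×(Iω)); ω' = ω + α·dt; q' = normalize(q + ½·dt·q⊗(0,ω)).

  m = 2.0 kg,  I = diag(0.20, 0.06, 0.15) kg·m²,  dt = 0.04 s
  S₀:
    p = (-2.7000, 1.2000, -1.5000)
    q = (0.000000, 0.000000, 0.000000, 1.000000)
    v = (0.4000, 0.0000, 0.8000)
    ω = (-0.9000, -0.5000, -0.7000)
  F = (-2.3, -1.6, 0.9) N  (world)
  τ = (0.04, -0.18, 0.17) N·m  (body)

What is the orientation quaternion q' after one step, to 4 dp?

Hamilton product q⊗(0,ω) = (0.7000000, 0.5000000, -0.9000000, 0.0000000)
updated quaternion q' = (0.0140, 0.0100, -0.0180, 0.9997)

q' = (0.0140, 0.0100, -0.0180, 0.9997)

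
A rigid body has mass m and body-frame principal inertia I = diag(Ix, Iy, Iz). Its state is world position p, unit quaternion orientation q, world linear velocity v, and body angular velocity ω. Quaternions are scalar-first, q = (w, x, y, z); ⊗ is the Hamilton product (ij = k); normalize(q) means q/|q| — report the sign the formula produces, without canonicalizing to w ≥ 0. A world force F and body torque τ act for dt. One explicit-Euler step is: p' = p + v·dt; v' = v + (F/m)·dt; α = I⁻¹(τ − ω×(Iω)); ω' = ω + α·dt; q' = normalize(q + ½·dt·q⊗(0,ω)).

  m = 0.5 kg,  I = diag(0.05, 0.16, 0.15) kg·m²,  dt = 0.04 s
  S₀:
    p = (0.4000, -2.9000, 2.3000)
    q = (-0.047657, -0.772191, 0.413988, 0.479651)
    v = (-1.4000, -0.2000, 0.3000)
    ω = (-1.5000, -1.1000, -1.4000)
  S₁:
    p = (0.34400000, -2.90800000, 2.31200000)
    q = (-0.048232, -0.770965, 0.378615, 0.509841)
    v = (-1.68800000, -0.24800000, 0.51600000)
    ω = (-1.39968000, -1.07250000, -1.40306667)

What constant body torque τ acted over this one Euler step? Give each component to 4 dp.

τ = (0.1100, -0.1000, 0.1700)

ω₁ − ω₀ = (0.10032000, 0.02750000, -0.00306667)
I·α + gyro = (0.1100, -0.1000, 0.1700)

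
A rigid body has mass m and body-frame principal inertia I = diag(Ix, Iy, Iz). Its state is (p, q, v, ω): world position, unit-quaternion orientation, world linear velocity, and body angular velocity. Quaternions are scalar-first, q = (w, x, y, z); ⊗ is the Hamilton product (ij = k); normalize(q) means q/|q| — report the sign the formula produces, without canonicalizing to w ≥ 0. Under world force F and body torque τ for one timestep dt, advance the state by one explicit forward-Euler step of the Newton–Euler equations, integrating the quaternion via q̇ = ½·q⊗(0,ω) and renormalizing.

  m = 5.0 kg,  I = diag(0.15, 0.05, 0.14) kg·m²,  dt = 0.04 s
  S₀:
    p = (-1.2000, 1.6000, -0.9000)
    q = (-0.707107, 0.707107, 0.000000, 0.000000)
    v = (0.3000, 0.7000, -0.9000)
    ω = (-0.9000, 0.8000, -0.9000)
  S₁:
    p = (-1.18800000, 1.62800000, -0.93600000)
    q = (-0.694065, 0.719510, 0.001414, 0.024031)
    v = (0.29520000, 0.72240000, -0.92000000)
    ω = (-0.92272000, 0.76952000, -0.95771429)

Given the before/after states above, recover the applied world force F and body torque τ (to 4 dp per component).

Δω = ω₁−ω₀ = (-0.02272000, -0.03048000, -0.05771429)
applied torque τ = (-0.1500, -0.0300, -0.1300)
velocity change Δv = (-0.00480000, 0.02240000, -0.02000000)
applied force F = (-0.6000, 2.8000, -2.5000)

F = (-0.6000, 2.8000, -2.5000)
τ = (-0.1500, -0.0300, -0.1300)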